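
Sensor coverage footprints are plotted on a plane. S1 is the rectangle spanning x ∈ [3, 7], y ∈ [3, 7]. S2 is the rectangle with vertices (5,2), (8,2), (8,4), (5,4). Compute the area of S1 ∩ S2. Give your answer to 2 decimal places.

2.00

|S1∩S2|: x∈[5,7], y∈[3,4] → 2·1 = 2.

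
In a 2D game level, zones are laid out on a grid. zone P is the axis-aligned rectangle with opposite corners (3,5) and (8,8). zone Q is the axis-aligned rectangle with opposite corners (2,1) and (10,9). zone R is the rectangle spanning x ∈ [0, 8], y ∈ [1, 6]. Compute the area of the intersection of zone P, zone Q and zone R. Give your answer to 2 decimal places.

5.00

The intersection is the polygon with vertices (3,6), (8,6), (8,5), (3,5).
By the shoelace formula its area is 5.00.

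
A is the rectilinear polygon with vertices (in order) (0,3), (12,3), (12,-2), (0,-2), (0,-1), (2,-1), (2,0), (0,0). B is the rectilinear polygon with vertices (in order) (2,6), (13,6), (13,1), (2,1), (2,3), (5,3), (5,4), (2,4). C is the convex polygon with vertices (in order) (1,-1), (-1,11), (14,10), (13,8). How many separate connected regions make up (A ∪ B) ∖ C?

(A ∪ B) ∖ C splits into 2 disjoint pieces (area 60.9583, area 1.75).

2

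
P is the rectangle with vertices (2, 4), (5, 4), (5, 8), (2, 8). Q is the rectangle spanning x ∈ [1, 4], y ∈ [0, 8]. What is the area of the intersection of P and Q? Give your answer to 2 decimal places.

|P∩Q|: x∈[2,4], y∈[4,8] → 2·4 = 8.

8.00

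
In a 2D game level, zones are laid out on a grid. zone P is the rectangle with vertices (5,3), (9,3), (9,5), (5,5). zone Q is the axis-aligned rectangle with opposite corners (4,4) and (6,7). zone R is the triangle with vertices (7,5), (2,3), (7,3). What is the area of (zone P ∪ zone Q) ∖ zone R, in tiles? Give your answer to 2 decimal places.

9.75

|zone P ∪ zone Q| = 13.
|(zone P ∪ zone Q) ∩ zone R| = 3.25.
|(zone P ∪ zone Q) ∖ zone R| = 13 − 3.25 = 9.75.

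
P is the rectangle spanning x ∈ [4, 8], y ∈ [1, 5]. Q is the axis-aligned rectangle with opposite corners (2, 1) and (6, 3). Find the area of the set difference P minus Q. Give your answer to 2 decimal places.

12.00

|P∩Q|: x∈[4,6], y∈[1,3] → 2·2 = 4.
|P| = 16.
|P ∖ Q| = |P| − |P∩Q| = 16 − 4 = 12.00.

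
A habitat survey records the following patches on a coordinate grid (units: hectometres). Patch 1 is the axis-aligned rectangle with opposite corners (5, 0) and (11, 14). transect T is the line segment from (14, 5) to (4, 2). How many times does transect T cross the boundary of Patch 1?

2

The segment meets the boundary at (5,2.3), (11,4.1).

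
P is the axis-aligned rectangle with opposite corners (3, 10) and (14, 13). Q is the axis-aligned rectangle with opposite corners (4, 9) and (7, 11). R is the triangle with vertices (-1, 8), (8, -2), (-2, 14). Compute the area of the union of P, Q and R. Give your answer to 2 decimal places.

By inclusion–exclusion:
Individual areas: |P| = 33, |Q| = 6, |R| = 22.
|P∩Q|: x∈[4,7], y∈[10,11] → 3·1 = 3.
|P∩R| = 0.
|Q∩R| = 0.
|P∩Q∩R| = 0.
|P ∪ Q ∪ R| = 61 − 3 + 0 = 58.00.

58.00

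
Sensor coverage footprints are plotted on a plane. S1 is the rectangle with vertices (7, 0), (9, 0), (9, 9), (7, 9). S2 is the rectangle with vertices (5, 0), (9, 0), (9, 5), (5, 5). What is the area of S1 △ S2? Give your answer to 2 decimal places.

18.00

|S1∩S2|: x∈[7,9], y∈[0,5] → 2·5 = 10.
|S1 △ S2| = |S1| + |S2| − 2·|S1∩S2| = 18 + 20 − 20 = 18.00.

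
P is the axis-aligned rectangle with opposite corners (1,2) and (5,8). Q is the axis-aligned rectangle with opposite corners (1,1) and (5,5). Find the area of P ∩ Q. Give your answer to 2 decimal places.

|P∩Q|: x∈[1,5], y∈[2,5] → 4·3 = 12.

12.00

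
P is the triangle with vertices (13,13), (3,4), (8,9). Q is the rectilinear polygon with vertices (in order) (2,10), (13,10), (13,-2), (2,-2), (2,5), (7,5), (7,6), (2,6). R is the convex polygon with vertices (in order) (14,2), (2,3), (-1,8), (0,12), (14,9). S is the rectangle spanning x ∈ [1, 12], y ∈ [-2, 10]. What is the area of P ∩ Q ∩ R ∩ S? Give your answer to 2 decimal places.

1.70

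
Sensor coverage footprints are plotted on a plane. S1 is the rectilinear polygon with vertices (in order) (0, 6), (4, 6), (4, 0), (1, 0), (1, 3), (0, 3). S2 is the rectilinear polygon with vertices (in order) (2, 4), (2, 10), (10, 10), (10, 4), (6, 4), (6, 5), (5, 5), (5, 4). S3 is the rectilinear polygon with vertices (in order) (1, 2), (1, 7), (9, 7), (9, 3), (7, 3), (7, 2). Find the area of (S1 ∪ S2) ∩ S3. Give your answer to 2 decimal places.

28.00

|S1 ∪ S2| = 64.
|(S1 ∪ S2) ∩ S3| = 28.00.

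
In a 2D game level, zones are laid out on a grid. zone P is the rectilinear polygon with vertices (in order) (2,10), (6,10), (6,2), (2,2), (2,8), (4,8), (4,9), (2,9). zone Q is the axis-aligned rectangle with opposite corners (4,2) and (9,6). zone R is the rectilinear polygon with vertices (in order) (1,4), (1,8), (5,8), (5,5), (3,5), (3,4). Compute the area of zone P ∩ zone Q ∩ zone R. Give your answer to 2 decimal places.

The intersection is the polygon with vertices (4,6), (5,6), (5,5), (4,5).
By the shoelace formula its area is 1.00.

1.00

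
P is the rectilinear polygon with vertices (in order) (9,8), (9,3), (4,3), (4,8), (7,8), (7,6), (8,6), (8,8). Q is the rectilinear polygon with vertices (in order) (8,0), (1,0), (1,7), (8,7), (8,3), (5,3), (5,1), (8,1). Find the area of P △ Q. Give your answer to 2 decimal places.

36.00

|P| = 23, |Q| = 43, |P∩Q| = 15.
|P △ Q| = |P| + |Q| − 2·|P∩Q| = 23 + 43 − 30 = 36.00.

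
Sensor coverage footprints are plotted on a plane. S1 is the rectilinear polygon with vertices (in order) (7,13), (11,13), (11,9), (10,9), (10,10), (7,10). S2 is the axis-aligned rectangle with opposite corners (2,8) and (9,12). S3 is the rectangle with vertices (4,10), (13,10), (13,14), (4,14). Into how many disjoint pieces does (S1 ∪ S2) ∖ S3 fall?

2

(S1 ∪ S2) ∖ S3 splits into 2 disjoint pieces (area 1, area 18).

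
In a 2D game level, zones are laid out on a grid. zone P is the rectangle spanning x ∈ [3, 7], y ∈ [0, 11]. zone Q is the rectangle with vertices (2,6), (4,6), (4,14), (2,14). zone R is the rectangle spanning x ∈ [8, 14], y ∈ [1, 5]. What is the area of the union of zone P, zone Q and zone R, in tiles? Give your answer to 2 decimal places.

By inclusion–exclusion:
Individual areas: |zone P| = 44, |zone Q| = 16, |zone R| = 24.
|zone P∩zone Q|: x∈[3,4], y∈[6,11] → 1·5 = 5.
|zone P∩zone R| = 0 (no overlap).
|zone Q∩zone R| = 0 (no overlap).
|zone P∩zone Q∩zone R| = 0.
|zone P ∪ zone Q ∪ zone R| = 84 − 5 + 0 = 79.00.

79.00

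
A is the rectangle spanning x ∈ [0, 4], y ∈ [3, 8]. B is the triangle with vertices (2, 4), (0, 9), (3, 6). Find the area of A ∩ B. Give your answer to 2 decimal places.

The intersection is the polygon with vertices (1,8), (3,6), (2,4), (0.4,8).
By the shoelace formula its area is 4.20.

4.20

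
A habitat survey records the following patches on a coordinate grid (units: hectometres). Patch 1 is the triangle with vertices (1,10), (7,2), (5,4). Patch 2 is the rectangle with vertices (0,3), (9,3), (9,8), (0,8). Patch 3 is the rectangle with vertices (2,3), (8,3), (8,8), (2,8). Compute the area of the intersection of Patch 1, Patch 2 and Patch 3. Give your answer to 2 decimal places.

The intersection is the polygon with vertices (6,3), (5,4), (2.333,8), (2.5,8), (6.25,3).
By the shoelace formula its area is 1.71.

1.71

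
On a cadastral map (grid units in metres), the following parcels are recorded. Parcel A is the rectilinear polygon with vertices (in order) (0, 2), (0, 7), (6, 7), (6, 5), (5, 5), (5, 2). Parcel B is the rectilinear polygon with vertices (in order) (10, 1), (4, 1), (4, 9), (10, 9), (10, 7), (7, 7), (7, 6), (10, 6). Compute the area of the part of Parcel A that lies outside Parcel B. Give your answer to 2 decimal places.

|Parcel A| = 27, |Parcel A∩Parcel B| = 7.
|Parcel A ∖ Parcel B| = |Parcel A| − |Parcel A∩Parcel B| = 27 − 7 = 20.00.

20.00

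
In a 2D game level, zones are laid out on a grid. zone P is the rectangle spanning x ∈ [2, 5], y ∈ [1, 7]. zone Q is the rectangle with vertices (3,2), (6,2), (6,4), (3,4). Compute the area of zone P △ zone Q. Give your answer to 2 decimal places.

|zone P∩zone Q|: x∈[3,5], y∈[2,4] → 2·2 = 4.
|zone P △ zone Q| = |zone P| + |zone Q| − 2·|zone P∩zone Q| = 18 + 6 − 8 = 16.00.

16.00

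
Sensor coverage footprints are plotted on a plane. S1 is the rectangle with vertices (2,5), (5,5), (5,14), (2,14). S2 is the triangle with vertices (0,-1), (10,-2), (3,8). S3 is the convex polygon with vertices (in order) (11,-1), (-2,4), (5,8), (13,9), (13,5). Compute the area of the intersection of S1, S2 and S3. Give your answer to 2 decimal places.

The intersection is the polygon with vertices (2,5), (2.529,6.588), (3.571,7.184), (5,5.143), (5,5).
By the shoelace formula its area is 4.05.

4.05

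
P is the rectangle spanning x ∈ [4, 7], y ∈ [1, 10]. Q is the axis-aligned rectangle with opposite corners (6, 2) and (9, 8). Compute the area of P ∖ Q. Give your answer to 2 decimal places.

|P∩Q|: x∈[6,7], y∈[2,8] → 1·6 = 6.
|P| = 27.
|P ∖ Q| = |P| − |P∩Q| = 27 − 6 = 21.00.

21.00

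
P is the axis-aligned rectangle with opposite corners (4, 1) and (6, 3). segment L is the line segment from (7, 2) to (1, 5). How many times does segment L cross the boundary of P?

The segment meets the boundary at (5,3), (6,2.5).

2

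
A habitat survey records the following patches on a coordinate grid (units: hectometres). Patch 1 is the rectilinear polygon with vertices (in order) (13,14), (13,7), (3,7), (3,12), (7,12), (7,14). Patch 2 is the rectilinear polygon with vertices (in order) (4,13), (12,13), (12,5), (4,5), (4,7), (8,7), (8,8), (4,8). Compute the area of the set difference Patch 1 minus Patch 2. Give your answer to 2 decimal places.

|Patch 1| = 62, |Patch 1∩Patch 2| = 41.
|Patch 1 ∖ Patch 2| = |Patch 1| − |Patch 1∩Patch 2| = 62 − 41 = 21.00.

21.00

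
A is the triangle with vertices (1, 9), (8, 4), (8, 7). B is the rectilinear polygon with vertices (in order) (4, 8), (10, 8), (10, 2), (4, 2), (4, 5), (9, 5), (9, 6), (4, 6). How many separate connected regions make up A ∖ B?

A ∖ B splits into 2 disjoint pieces (area 1.9643, area 2.1).

2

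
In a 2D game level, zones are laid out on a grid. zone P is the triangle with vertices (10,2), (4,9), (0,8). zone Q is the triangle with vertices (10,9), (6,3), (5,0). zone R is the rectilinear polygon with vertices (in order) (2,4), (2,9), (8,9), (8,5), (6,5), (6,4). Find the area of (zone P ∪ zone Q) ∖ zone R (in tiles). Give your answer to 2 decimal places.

|zone P ∪ zone Q| = 19.4707.
|(zone P ∪ zone Q) ∩ zone R| = 12.2431.
|(zone P ∪ zone Q) ∖ zone R| = 19.4707 − 12.2431 = 7.23.

7.23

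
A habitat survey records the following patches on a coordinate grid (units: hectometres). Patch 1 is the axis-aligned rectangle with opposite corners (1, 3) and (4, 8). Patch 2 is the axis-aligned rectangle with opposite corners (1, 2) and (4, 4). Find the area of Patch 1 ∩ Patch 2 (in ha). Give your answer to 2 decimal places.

|Patch 1∩Patch 2|: x∈[1,4], y∈[3,4] → 3·1 = 3.

3.00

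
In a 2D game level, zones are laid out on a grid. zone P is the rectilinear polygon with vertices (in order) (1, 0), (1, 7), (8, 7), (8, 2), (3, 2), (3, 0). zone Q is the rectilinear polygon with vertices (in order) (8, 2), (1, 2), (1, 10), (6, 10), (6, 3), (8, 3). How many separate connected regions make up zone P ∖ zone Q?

2

zone P ∖ zone Q splits into 2 disjoint pieces (area 4, area 8).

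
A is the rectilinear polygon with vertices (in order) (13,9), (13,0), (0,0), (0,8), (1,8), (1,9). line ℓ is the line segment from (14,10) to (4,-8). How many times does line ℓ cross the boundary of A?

The segment meets the boundary at (8.444,0), (13,8.2).

2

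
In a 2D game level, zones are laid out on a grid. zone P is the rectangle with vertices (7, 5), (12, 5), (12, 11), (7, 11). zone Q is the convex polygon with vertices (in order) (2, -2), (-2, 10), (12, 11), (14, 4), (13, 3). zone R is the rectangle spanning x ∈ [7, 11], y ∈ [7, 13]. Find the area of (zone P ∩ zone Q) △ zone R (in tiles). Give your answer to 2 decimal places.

|zone P ∩ zone Q| = 29.1071.
|(zone P ∩ zone Q) ∩ zone R| = 15.1429.
|(zone P ∩ zone Q) △ zone R| = 29.1071 + 24 − 30.2857 = 22.82.

22.82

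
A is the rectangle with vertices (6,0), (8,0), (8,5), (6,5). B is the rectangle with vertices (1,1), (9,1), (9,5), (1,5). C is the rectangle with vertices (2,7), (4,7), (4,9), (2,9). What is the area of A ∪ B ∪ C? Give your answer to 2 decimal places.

38.00

By inclusion–exclusion:
Individual areas: |A| = 10, |B| = 32, |C| = 4.
|A∩B|: x∈[6,8], y∈[1,5] → 2·4 = 8.
|A∩C| = 0 (no overlap).
|B∩C| = 0 (no overlap).
|A∩B∩C| = 0.
|A ∪ B ∪ C| = 46 − 8 + 0 = 38.00.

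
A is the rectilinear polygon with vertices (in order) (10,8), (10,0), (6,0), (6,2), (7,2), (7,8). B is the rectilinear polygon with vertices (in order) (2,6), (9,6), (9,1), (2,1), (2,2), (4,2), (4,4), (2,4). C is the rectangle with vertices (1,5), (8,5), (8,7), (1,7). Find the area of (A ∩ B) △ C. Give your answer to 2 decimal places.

|A ∩ B| = 11.
|(A ∩ B) ∩ C| = 1.
|(A ∩ B) △ C| = 11 + 14 − 2 = 23.00.

23.00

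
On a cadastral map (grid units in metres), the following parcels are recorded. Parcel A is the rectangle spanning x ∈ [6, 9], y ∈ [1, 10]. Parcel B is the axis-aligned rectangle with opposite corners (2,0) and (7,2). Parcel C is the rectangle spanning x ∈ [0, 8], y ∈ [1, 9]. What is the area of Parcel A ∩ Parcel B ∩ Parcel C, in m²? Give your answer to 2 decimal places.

The intersection is the polygon with vertices (6,2), (7,2), (7,1), (6,1).
By the shoelace formula its area is 1.00.

1.00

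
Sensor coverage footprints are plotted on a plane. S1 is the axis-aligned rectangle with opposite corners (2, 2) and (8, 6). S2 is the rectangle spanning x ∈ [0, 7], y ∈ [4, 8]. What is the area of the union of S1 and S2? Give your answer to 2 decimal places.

By inclusion–exclusion:
Individual areas: |S1| = 24, |S2| = 28.
|S1∩S2|: x∈[2,7], y∈[4,6] → 5·2 = 10.
|S1 ∪ S2| = 52 − 10 = 42.00.

42.00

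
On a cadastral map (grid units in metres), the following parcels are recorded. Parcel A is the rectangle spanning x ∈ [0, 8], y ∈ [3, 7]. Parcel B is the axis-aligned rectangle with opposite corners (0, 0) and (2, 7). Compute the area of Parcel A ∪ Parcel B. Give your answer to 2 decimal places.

By inclusion–exclusion:
Individual areas: |Parcel A| = 32, |Parcel B| = 14.
|Parcel A∩Parcel B|: x∈[0,2], y∈[3,7] → 2·4 = 8.
|Parcel A ∪ Parcel B| = 46 − 8 = 38.00.

38.00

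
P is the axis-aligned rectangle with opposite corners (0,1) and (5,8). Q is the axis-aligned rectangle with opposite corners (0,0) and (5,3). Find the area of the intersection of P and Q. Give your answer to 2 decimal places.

10.00

|P∩Q|: x∈[0,5], y∈[1,3] → 5·2 = 10.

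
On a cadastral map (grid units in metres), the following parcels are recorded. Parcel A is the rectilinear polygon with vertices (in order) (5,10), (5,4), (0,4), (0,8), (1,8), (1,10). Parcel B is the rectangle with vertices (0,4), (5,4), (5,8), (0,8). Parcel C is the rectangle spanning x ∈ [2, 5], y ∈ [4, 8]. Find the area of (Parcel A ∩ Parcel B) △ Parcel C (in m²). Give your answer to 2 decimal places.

8.00

|Parcel A ∩ Parcel B| = 20.
|(Parcel A ∩ Parcel B) ∩ Parcel C| = 12.
|(Parcel A ∩ Parcel B) △ Parcel C| = 20 + 12 − 24 = 8.00.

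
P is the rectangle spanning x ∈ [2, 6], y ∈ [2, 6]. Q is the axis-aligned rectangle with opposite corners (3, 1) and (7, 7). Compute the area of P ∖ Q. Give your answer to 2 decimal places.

4.00

|P∩Q|: x∈[3,6], y∈[2,6] → 3·4 = 12.
|P| = 16.
|P ∖ Q| = |P| − |P∩Q| = 16 − 12 = 4.00.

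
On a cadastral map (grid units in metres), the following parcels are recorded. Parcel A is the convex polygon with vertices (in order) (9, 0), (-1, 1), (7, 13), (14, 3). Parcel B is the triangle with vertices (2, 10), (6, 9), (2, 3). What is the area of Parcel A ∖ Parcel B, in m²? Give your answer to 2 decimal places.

|Parcel A| = 99.5, |Parcel A∩Parcel B| = 8.2143.
|Parcel A ∖ Parcel B| = |Parcel A| − |Parcel A∩Parcel B| = 99.5 − 8.2143 = 91.29.

91.29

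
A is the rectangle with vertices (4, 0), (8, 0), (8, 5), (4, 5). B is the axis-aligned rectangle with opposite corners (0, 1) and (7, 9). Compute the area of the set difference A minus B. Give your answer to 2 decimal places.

8.00

|A∩B|: x∈[4,7], y∈[1,5] → 3·4 = 12.
|A| = 20.
|A ∖ B| = |A| − |A∩B| = 20 − 12 = 8.00.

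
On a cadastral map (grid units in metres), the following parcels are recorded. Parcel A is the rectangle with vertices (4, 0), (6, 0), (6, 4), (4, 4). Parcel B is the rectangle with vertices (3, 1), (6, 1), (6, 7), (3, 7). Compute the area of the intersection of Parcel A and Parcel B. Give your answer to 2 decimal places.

6.00

|Parcel A∩Parcel B|: x∈[4,6], y∈[1,4] → 2·3 = 6.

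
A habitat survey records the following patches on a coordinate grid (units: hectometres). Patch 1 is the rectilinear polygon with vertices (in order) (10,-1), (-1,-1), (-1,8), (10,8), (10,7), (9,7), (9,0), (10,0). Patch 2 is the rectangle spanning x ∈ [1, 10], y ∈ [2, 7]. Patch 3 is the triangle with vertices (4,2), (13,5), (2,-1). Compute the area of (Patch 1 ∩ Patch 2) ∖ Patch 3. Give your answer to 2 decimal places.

36.45

|Patch 1 ∩ Patch 2| = 40.
|(Patch 1 ∩ Patch 2) ∩ Patch 3| = 3.553.
|(Patch 1 ∩ Patch 2) ∖ Patch 3| = 40 − 3.553 = 36.45.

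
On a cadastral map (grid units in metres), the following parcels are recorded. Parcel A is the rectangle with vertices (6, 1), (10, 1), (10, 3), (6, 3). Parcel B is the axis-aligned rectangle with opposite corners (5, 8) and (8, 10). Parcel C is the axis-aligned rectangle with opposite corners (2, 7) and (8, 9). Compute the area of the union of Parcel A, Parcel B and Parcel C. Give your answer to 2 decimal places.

23.00

By inclusion–exclusion:
Individual areas: |Parcel A| = 8, |Parcel B| = 6, |Parcel C| = 12.
|Parcel A∩Parcel B| = 0 (no overlap).
|Parcel A∩Parcel C| = 0 (no overlap).
|Parcel B∩Parcel C|: x∈[5,8], y∈[8,9] → 3·1 = 3.
|Parcel A∩Parcel B∩Parcel C| = 0.
|Parcel A ∪ Parcel B ∪ Parcel C| = 26 − 3 + 0 = 23.00.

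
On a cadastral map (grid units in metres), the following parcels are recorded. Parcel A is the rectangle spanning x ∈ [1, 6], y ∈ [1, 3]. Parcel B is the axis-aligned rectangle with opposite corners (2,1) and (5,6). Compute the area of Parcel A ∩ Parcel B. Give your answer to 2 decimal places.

6.00

|Parcel A∩Parcel B|: x∈[2,5], y∈[1,3] → 3·2 = 6.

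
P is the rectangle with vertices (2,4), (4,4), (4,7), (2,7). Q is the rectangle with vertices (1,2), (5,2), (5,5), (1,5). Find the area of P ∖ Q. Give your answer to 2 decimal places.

|P∩Q|: x∈[2,4], y∈[4,5] → 2·1 = 2.
|P| = 6.
|P ∖ Q| = |P| − |P∩Q| = 6 − 2 = 4.00.

4.00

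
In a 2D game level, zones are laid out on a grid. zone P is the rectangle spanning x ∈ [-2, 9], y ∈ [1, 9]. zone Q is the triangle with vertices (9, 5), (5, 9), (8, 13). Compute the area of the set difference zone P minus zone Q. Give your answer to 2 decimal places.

81.00

|zone P| = 88, |zone P∩zone Q| = 7.
|zone P ∖ zone Q| = |zone P| − |zone P∩zone Q| = 88 − 7 = 81.00.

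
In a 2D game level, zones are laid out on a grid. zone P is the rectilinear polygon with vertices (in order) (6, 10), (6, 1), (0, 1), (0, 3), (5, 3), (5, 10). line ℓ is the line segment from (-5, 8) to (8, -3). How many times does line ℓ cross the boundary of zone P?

The segment meets the boundary at (3.273,1), (0.909,3).

2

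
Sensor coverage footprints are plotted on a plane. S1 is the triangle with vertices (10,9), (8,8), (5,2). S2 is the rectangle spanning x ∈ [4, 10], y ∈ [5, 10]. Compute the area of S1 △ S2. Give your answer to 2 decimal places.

|S1| = 4.5, |S2| = 30, |S1∩S2| = 3.5357.
|S1 △ S2| = |S1| + |S2| − 2·|S1∩S2| = 4.5 + 30 − 7.0714 = 27.43.

27.43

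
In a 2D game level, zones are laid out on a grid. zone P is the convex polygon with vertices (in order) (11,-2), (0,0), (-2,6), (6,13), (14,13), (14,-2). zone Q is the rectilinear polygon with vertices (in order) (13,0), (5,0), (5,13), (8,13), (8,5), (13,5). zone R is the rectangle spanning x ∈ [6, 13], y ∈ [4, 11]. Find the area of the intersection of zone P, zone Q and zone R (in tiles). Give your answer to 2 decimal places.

19.00

The intersection is the polygon with vertices (8,5), (13,5), (13,4), (6,4), (6,11), (8,11).
By the shoelace formula its area is 19.00.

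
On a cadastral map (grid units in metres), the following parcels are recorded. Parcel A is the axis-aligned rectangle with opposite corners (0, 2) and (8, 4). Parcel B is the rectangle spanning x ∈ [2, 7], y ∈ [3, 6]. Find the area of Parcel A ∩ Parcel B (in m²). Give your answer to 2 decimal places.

5.00

|Parcel A∩Parcel B|: x∈[2,7], y∈[3,4] → 5·1 = 5.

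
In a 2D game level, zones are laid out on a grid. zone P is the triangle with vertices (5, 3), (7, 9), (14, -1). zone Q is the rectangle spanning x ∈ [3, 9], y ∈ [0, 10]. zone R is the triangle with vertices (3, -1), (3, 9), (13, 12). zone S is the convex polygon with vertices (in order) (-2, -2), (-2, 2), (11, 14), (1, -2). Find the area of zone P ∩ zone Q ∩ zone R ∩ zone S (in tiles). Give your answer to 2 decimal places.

The intersection is the polygon with vertices (7,9), (7.462,8.34), (6,6).
By the shoelace formula its area is 1.02.

1.02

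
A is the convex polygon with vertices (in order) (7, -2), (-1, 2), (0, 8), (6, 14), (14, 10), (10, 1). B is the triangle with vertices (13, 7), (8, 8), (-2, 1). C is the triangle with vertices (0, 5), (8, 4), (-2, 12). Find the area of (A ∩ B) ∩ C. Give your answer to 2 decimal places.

3.83

The region (A ∩ B) ∩ C is the polygon with vertices (5.333,6.133), (7.167,4.667), (6.095,4.238), (3.151,4.606).
By the shoelace formula its area is 3.83.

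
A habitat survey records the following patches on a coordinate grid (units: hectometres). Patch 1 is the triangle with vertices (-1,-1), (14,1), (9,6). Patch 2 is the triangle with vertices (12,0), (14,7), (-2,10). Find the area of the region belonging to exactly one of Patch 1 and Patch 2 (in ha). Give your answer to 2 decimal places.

|Patch 1| = 42.5, |Patch 2| = 59, |Patch 1∩Patch 2| = 16.1484.
|Patch 1 △ Patch 2| = |Patch 1| + |Patch 2| − 2·|Patch 1∩Patch 2| = 42.5 + 59 − 32.2967 = 69.20.

69.20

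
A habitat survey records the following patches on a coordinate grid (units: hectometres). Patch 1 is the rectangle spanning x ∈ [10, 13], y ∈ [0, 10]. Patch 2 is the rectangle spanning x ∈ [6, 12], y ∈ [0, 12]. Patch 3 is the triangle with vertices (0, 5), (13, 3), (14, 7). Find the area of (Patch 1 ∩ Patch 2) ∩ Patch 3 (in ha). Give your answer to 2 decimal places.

The region (Patch 1 ∩ Patch 2) ∩ Patch 3 is the polygon with vertices (12,3.154), (10,3.462), (10,6.429), (12,6.714).
By the shoelace formula its area is 6.53.

6.53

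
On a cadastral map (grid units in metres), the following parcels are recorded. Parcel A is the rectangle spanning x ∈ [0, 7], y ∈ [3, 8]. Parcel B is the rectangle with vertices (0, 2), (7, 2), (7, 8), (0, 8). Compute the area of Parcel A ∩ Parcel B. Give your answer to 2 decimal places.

35.00

|Parcel A∩Parcel B|: x∈[0,7], y∈[3,8] → 7·5 = 35.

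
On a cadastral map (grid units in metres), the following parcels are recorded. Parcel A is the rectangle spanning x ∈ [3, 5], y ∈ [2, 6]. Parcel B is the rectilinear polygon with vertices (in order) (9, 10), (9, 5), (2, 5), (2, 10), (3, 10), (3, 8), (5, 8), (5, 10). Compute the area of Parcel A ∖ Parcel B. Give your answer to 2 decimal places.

6.00

|Parcel A| = 8, |Parcel A∩Parcel B| = 2.
|Parcel A ∖ Parcel B| = |Parcel A| − |Parcel A∩Parcel B| = 8 − 2 = 6.00.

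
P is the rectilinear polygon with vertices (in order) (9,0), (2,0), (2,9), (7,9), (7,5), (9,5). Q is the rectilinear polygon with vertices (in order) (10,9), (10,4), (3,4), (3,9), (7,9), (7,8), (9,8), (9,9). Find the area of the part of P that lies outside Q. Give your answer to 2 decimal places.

|P| = 55, |P∩Q| = 22.
|P ∖ Q| = |P| − |P∩Q| = 55 − 22 = 33.00.

33.00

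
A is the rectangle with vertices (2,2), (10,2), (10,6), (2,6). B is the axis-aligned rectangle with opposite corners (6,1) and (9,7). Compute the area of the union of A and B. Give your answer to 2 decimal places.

By inclusion–exclusion:
Individual areas: |A| = 32, |B| = 18.
|A∩B|: x∈[6,9], y∈[2,6] → 3·4 = 12.
|A ∪ B| = 50 − 12 = 38.00.

38.00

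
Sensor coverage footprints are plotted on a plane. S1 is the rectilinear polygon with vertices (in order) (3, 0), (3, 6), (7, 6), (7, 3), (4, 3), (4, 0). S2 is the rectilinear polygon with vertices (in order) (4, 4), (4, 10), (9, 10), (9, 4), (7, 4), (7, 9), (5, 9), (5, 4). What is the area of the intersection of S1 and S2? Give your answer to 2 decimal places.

2.00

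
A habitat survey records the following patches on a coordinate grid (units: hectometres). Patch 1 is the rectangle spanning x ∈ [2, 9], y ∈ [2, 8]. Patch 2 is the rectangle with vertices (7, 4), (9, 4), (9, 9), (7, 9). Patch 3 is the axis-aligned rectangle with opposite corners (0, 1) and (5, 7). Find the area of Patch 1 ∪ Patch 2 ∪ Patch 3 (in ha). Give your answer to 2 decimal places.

By inclusion–exclusion:
Individual areas: |Patch 1| = 42, |Patch 2| = 10, |Patch 3| = 30.
|Patch 1∩Patch 2|: x∈[7,9], y∈[4,8] → 2·4 = 8.
|Patch 1∩Patch 3|: x∈[2,5], y∈[2,7] → 3·5 = 15.
|Patch 2∩Patch 3| = 0 (no overlap).
|Patch 1∩Patch 2∩Patch 3| = 0.
|Patch 1 ∪ Patch 2 ∪ Patch 3| = 82 − 23 + 0 = 59.00.

59.00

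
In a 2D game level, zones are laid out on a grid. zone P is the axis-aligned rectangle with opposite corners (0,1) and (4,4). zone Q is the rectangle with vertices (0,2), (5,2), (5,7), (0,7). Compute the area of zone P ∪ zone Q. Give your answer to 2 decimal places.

By inclusion–exclusion:
Individual areas: |zone P| = 12, |zone Q| = 25.
|zone P∩zone Q|: x∈[0,4], y∈[2,4] → 4·2 = 8.
|zone P ∪ zone Q| = 37 − 8 = 29.00.

29.00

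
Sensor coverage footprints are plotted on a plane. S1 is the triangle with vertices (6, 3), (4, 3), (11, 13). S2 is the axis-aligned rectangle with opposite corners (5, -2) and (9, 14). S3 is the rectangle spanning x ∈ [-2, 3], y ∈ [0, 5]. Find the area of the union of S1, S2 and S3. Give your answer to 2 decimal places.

90.86

By inclusion–exclusion:
Individual areas: |S1| = 10, |S2| = 64, |S3| = 25.
|S1∩S2| = 8.1429.
|S1∩S3| = 0.
|S2∩S3| = 0 (no overlap).
|S1∩S2∩S3| = 0.
|S1 ∪ S2 ∪ S3| = 99 − 8.1429 + 0 = 90.86.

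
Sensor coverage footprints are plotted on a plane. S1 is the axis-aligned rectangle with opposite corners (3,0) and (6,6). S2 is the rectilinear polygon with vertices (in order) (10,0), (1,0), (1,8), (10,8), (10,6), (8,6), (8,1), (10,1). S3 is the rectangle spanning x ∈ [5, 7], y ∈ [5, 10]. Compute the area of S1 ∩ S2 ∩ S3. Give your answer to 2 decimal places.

The intersection is the polygon with vertices (6,6), (6,5), (5,5), (5,6).
By the shoelace formula its area is 1.00.

1.00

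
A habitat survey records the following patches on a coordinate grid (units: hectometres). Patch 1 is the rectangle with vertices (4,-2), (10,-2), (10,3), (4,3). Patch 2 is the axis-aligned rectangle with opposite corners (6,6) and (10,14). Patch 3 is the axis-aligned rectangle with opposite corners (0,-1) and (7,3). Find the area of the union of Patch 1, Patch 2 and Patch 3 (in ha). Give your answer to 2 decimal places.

78.00

By inclusion–exclusion:
Individual areas: |Patch 1| = 30, |Patch 2| = 32, |Patch 3| = 28.
|Patch 1∩Patch 2| = 0 (no overlap).
|Patch 1∩Patch 3|: x∈[4,7], y∈[-1,3] → 3·4 = 12.
|Patch 2∩Patch 3| = 0 (no overlap).
|Patch 1∩Patch 2∩Patch 3| = 0.
|Patch 1 ∪ Patch 2 ∪ Patch 3| = 90 − 12 + 0 = 78.00.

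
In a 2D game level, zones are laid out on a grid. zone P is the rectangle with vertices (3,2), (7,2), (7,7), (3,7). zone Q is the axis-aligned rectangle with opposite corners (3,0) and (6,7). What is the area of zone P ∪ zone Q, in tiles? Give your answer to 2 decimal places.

26.00

By inclusion–exclusion:
Individual areas: |zone P| = 20, |zone Q| = 21.
|zone P∩zone Q|: x∈[3,6], y∈[2,7] → 3·5 = 15.
|zone P ∪ zone Q| = 41 − 15 = 26.00.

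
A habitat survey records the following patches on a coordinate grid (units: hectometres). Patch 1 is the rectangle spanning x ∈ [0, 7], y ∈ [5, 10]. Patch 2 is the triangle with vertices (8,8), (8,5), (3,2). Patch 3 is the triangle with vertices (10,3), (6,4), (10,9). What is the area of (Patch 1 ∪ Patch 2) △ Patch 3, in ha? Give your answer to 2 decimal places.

|Patch 1 ∪ Patch 2| = 41.15.
|(Patch 1 ∪ Patch 2) ∩ Patch 3| = 1.6765.
|(Patch 1 ∪ Patch 2) △ Patch 3| = 41.15 + 12 − 3.3529 = 49.80.

49.80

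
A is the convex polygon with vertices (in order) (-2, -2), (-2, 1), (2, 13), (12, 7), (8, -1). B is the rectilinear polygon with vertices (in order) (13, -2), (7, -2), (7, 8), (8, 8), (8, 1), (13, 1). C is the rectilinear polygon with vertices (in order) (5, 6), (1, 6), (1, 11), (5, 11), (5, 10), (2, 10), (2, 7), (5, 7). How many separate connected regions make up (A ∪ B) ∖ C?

(A ∪ B) ∖ C is a single connected region.

1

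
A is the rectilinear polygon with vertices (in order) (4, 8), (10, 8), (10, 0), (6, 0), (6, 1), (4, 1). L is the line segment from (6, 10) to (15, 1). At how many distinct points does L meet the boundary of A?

2

The segment meets the boundary at (10,6), (8,8).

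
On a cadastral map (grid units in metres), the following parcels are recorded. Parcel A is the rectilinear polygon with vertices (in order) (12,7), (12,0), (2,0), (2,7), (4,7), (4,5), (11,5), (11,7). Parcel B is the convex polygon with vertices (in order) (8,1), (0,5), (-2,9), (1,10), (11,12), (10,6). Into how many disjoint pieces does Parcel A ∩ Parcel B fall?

Parcel A ∩ Parcel B is a single connected region.

1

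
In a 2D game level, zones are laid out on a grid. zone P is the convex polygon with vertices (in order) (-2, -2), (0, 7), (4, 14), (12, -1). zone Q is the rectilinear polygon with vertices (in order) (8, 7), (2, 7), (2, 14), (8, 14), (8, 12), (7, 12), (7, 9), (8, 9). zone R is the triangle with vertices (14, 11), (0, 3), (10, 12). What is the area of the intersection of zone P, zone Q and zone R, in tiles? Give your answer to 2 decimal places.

3.17

The intersection is the polygon with vertices (7.562,7.321), (7,7), (4.444,7), (6.667,9).
By the shoelace formula its area is 3.17.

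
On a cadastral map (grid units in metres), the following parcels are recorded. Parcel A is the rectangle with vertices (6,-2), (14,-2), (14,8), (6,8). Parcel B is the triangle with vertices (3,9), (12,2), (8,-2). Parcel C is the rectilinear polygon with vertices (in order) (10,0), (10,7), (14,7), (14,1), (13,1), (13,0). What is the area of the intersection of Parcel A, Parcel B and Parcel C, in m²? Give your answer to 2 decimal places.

The intersection is the polygon with vertices (12,2), (10,0), (10,3.556).
By the shoelace formula its area is 3.56.

3.56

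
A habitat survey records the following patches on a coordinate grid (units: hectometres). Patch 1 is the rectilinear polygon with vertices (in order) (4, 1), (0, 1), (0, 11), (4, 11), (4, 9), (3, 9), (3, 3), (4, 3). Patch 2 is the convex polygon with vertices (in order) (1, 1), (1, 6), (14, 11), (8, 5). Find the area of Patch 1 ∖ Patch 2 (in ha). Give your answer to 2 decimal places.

|Patch 1| = 34, |Patch 1∩Patch 2| = 10.1978.
|Patch 1 ∖ Patch 2| = |Patch 1| − |Patch 1∩Patch 2| = 34 − 10.1978 = 23.80.

23.80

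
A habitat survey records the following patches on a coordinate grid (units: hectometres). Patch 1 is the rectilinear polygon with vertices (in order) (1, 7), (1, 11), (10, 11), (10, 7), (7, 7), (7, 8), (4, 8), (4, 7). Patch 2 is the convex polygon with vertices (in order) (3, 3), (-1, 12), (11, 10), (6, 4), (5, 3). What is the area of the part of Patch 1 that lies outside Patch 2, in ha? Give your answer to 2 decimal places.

3.49

|Patch 1| = 33, |Patch 1∩Patch 2| = 29.5111.
|Patch 1 ∖ Patch 2| = |Patch 1| − |Patch 1∩Patch 2| = 33 − 29.5111 = 3.49.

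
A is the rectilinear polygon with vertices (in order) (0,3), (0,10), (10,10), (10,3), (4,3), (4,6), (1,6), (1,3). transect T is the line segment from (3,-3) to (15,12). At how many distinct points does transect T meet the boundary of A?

The segment meets the boundary at (10,5.75), (7.8,3).

2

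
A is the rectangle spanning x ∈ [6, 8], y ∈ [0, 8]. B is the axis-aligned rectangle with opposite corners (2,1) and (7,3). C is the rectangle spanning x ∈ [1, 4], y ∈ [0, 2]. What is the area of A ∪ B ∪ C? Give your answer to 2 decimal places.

28.00

By inclusion–exclusion:
Individual areas: |A| = 16, |B| = 10, |C| = 6.
|A∩B|: x∈[6,7], y∈[1,3] → 1·2 = 2.
|A∩C| = 0 (no overlap).
|B∩C|: x∈[2,4], y∈[1,2] → 2·1 = 2.
|A∩B∩C| = 0.
|A ∪ B ∪ C| = 32 − 4 + 0 = 28.00.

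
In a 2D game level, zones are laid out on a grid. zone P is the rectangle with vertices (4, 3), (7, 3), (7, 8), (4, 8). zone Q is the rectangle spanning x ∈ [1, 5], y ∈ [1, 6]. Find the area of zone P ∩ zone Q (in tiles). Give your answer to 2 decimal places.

3.00

|zone P∩zone Q|: x∈[4,5], y∈[3,6] → 1·3 = 3.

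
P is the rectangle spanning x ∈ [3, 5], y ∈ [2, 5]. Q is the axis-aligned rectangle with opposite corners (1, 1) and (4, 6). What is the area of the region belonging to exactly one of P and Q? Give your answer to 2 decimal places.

|P∩Q|: x∈[3,4], y∈[2,5] → 1·3 = 3.
|P △ Q| = |P| + |Q| − 2·|P∩Q| = 6 + 15 − 6 = 15.00.

15.00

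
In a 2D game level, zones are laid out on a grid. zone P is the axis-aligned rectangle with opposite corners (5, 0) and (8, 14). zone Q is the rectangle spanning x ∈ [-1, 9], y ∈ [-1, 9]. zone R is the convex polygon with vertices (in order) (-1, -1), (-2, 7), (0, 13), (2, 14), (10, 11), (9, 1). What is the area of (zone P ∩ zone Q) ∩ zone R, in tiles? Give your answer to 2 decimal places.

25.50

The region (zone P ∩ zone Q) ∩ zone R is the polygon with vertices (5,9), (8,9), (8,0.8), (5,0.2).
By the shoelace formula its area is 25.50.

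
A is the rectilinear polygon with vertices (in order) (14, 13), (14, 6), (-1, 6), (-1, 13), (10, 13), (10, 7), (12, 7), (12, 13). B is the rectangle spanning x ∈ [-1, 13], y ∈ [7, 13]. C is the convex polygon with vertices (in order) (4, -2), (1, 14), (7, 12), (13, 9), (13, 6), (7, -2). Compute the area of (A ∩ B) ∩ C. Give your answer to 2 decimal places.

|A ∩ B| = 72.
|(A ∩ B) ∩ C| = 45.00.

45.00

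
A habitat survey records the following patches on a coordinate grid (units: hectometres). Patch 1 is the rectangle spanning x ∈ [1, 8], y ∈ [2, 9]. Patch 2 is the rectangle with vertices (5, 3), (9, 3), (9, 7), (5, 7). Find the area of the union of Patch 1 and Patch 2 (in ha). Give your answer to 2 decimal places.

53.00

By inclusion–exclusion:
Individual areas: |Patch 1| = 49, |Patch 2| = 16.
|Patch 1∩Patch 2|: x∈[5,8], y∈[3,7] → 3·4 = 12.
|Patch 1 ∪ Patch 2| = 65 − 12 = 53.00.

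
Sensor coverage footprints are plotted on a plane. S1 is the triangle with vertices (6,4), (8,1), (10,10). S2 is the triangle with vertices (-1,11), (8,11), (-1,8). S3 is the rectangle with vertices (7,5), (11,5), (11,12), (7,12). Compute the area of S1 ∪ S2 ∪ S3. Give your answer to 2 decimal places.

By inclusion–exclusion:
Individual areas: |S1| = 12, |S2| = 13.5, |S3| = 28.
|S1∩S2| = 0.
|S1∩S3| = 5.4722.
|S2∩S3| = 0.1667.
|S1∩S2∩S3| = 0.
|S1 ∪ S2 ∪ S3| = 53.5 − 5.6389 + 0 = 47.86.

47.86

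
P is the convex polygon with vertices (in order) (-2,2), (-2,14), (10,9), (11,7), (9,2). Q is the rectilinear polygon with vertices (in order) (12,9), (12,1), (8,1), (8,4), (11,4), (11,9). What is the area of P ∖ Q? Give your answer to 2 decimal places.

|P| = 115, |P∩Q| = 2.8.
|P ∖ Q| = |P| − |P∩Q| = 115 − 2.8 = 112.20.

112.20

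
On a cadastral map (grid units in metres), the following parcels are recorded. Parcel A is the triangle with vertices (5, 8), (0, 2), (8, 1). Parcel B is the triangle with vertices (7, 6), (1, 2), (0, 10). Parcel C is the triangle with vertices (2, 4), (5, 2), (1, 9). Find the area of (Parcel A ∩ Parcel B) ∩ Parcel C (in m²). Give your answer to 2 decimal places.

The region (Parcel A ∩ Parcel B) ∩ Parcel C is the polygon with vertices (3,3.333), (2,4), (1.935,4.323), (2.966,5.559), (3.897,3.931).
By the shoelace formula its area is 2.32.

2.32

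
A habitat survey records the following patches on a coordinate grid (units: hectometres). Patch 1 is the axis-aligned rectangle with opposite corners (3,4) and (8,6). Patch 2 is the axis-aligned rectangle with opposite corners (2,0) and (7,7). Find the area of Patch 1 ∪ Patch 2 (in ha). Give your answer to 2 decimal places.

By inclusion–exclusion:
Individual areas: |Patch 1| = 10, |Patch 2| = 35.
|Patch 1∩Patch 2|: x∈[3,7], y∈[4,6] → 4·2 = 8.
|Patch 1 ∪ Patch 2| = 45 − 8 = 37.00.

37.00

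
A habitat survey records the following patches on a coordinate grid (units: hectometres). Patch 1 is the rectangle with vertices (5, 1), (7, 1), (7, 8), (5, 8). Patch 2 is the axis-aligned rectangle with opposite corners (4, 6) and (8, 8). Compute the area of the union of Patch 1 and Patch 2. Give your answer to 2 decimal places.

By inclusion–exclusion:
Individual areas: |Patch 1| = 14, |Patch 2| = 8.
|Patch 1∩Patch 2|: x∈[5,7], y∈[6,8] → 2·2 = 4.
|Patch 1 ∪ Patch 2| = 22 − 4 = 18.00.

18.00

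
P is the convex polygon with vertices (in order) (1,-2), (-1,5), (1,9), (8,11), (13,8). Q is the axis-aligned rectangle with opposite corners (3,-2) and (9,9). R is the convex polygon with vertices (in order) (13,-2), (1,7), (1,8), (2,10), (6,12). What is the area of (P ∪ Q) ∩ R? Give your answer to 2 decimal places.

43.05

The region (P ∪ Q) ∩ R is the polygon with vertices (6.688,10.625), (9.471,5.059), (9,4.667), (9,1), (1,7), (1,8), (1.583,9.167).
By the shoelace formula its area is 43.05.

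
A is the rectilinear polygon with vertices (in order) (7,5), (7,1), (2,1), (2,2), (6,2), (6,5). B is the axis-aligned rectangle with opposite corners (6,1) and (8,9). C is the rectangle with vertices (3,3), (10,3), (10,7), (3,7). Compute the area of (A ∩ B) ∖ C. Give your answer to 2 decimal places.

|A ∩ B| = 4.
|(A ∩ B) ∩ C| = 2.
|(A ∩ B) ∖ C| = 4 − 2 = 2.00.

2.00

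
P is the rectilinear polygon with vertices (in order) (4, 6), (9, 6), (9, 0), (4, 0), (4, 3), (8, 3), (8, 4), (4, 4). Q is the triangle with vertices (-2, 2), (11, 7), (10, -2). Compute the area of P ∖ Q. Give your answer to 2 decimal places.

|P| = 26, |P∩Q| = 22.2769.
|P ∖ Q| = |P| − |P∩Q| = 26 − 22.2769 = 3.72.

3.72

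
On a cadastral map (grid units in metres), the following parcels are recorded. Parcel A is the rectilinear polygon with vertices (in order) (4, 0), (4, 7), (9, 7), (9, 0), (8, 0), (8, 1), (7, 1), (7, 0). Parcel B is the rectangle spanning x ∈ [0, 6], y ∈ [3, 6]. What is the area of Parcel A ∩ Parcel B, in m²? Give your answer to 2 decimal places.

The intersection is the polygon with vertices (4,6), (6,6), (6,3), (4,3).
By the shoelace formula its area is 6.00.

6.00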